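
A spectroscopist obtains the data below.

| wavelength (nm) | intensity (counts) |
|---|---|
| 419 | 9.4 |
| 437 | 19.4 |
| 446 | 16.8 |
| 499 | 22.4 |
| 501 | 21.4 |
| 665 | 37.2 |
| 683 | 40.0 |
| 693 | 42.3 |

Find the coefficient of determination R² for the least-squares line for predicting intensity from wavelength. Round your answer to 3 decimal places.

n = 8, Σx = 4343, Σy = 208.9, Σxy = 123180.1, Σx² = 2454411, Σy² = 6479.81
Sxx = Σx² − (Σx)²/n = 2454411 − 2357706.125 = 96704.875
Sxy = Σxy − (Σx)(Σy)/n = 123180.1 − 113406.5875 = 9773.5125
Syy = Σy² − (Σy)²/n = 6479.81 − 5454.90125 = 1024.90875
R² = Sxy²/(Sxx·Syy) = (9773.5125)²/(96704.875·1024.90875) = 0.963758

0.964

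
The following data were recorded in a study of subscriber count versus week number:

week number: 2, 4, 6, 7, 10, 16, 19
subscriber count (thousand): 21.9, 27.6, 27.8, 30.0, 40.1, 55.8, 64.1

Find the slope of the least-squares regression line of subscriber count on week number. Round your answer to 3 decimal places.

n = 7, Σx = 64, Σy = 267.3, Σxy = 3042.7, Σx² = 822
Sxx = Σx² − (Σx)²/n = 822 − 585.142857 = 236.857143
Sxy = Σxy − (Σx)(Σy)/n = 3042.7 − 2443.885714 = 598.814286
b = Sxy/Sxx = 598.814286/236.857143 = 2.528166

2.528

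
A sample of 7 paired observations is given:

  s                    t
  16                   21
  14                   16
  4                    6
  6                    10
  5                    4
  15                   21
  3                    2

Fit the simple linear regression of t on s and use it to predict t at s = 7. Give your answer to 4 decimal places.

8.7245

n = 7, Σx = 63, Σy = 80, Σxy = 985, Σx² = 763
Sxx = Σx² − (Σx)²/n = 763 − 567 = 196
Sxy = Σxy − (Σx)(Σy)/n = 985 − 720 = 265
b = Sxy/Sxx = 265/196 = 1.352041
a = ȳ − b·x̄ = 11.428571 − 1.352041·9 = -0.739796
ŷ(7) = a + b·7 = -0.739796 + 1.352041·7 = 8.724490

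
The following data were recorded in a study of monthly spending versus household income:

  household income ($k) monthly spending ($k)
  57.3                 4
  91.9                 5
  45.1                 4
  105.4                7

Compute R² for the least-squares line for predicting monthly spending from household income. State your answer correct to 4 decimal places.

n = 4, Σx = 299.7, Σy = 20, Σxy = 1606.9, Σx² = 24872.07, Σy² = 106
Sxx = Σx² − (Σx)²/n = 24872.07 − 22455.0225 = 2417.0475
Sxy = Σxy − (Σx)(Σy)/n = 1606.9 − 1498.5 = 108.4
Syy = Σy² − (Σy)²/n = 106 − 100 = 6
R² = Sxy²/(Sxx·Syy) = (108.4)²/(2417.0475·6) = 0.810256

0.8103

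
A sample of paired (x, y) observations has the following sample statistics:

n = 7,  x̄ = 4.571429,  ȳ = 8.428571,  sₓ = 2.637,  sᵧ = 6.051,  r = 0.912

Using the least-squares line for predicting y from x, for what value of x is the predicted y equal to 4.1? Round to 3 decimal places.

2.503

b = r · sᵧ/sₓ = 0.912 · 6.051/2.637 = 2.092724
a = ȳ − b·x̄ = 8.428571 − 2.092724·4.571429 = -1.138166
Set a + b·x = 4.1: x = (4.1 − (-1.138166)) / 2.092724 = 2.503038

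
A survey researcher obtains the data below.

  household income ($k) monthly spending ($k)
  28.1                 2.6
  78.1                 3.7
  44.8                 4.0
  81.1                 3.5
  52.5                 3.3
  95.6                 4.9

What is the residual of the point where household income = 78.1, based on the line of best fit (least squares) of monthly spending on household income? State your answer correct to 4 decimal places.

n = 6, Σx = 380.2, Σy = 22, Σxy = 1466.77, Σx² = 27369.08
Sxx = Σx² − (Σx)²/n = 27369.08 − 24092.006667 = 3277.073333
Sxy = Σxy − (Σx)(Σy)/n = 1466.77 − 1394.066667 = 72.703333
b = Sxy/Sxx = 72.703333/3277.073333 = 0.022185
a = ȳ − b·x̄ = 3.666667 − 0.022185·63.366667 = 2.260849
ŷ(78.1) = 2.260849 + 0.022185·78.1 = 3.993532
residual = y − ŷ = 3.7 − 3.993532 = -0.293532

-0.2935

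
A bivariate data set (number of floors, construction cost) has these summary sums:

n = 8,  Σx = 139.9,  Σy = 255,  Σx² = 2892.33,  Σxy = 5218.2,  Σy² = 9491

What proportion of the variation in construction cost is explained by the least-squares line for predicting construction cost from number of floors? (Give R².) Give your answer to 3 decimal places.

Sxx = Σx² − (Σx)²/n = 2892.33 − 2446.50125 = 445.82875
Sxy = Σxy − (Σx)(Σy)/n = 5218.2 − 4459.3125 = 758.8875
Syy = Σy² − (Σy)²/n = 9491 − 8128.125 = 1362.875
R² = Sxy²/(Sxx·Syy) = (758.8875)²/(445.82875·1362.875) = 0.947831

0.948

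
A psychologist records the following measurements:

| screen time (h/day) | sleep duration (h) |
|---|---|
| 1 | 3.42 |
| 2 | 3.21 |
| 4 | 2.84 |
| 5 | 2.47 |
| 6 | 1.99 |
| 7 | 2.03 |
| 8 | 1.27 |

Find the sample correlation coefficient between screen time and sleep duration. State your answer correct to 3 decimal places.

-0.975

n = 7, Σx = 33, Σy = 17.23, Σxy = 69.86, Σx² = 195, Σy² = 45.8609
Sxx = Σx² − (Σx)²/n = 195 − 155.571429 = 39.428571
Sxy = Σxy − (Σx)(Σy)/n = 69.86 − 81.227143 = -11.367143
Syy = Σy² − (Σy)²/n = 45.8609 − 42.410414 = 3.450486
r = Sxy/√(Sxx·Syy) = -11.367143/√(136.047722) = -11.367143/11.663950 = -0.974553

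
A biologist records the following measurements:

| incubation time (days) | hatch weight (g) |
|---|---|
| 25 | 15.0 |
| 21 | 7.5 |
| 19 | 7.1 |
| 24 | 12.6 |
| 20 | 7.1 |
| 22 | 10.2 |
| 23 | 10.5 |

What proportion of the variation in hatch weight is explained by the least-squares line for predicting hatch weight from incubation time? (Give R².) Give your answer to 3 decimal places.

0.921

n = 7, Σx = 154, Σy = 70, Σxy = 1577.7, Σx² = 3416, Σy² = 755.12
Sxx = Σx² − (Σx)²/n = 3416 − 3388 = 28
Sxy = Σxy − (Σx)(Σy)/n = 1577.7 − 1540 = 37.7
Syy = Σy² − (Σy)²/n = 755.12 − 700 = 55.12
R² = Sxy²/(Sxx·Syy) = (37.7)²/(28·55.12) = 0.920906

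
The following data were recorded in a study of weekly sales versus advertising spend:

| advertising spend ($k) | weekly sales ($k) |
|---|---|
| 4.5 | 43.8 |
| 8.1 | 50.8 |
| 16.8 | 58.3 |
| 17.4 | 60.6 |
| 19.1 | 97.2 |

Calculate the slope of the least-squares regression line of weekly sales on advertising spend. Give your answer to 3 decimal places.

n = 5, Σx = 65.9, Σy = 310.7, Σxy = 4498.98, Σx² = 1035.67
Sxx = Σx² − (Σx)²/n = 1035.67 − 868.562 = 167.108
Sxy = Σxy − (Σx)(Σy)/n = 4498.98 − 4095.026 = 403.954
b = Sxy/Sxx = 403.954/167.108 = 2.417323

2.417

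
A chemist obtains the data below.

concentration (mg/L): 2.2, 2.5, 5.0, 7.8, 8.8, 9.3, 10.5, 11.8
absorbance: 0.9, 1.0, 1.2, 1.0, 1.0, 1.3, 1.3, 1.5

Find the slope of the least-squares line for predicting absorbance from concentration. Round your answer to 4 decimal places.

0.0431

n = 8, Σx = 57.9, Σy = 9.2, Σxy = 70.52, Σx² = 510.35
Sxx = Σx² − (Σx)²/n = 510.35 − 419.05125 = 91.29875
Sxy = Σxy − (Σx)(Σy)/n = 70.52 − 66.585 = 3.935
b = Sxy/Sxx = 3.935/91.29875 = 0.043100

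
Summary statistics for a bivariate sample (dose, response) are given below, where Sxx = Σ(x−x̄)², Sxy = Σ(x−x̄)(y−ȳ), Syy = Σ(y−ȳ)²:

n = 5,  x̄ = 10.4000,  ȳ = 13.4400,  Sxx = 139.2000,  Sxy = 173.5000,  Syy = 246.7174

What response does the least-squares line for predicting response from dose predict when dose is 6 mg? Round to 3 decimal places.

7.956

b = Sxy/Sxx = 173.5/139.2 = 1.246408
a = ȳ − b·x̄ = 13.44 − 1.246408·10.4 = 0.477356
ŷ(6) = a + b·6 = 0.477356 + 1.246408·6 = 7.955805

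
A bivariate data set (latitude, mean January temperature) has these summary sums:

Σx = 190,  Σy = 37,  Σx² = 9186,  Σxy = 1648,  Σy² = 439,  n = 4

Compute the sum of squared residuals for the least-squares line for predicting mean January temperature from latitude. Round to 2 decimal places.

22.28

Sxx = Σx² − (Σx)²/n = 9186 − 9025 = 161
Sxy = Σxy − (Σx)(Σy)/n = 1648 − 1757.5 = -109.5
Syy = Σy² − (Σy)²/n = 439 − 342.25 = 96.75
b = Sxy/Sxx = -109.5/161 = -0.680124
SSE = Syy − b·Sxy = 96.75 − (-0.680124)·(-109.5) = 22.276398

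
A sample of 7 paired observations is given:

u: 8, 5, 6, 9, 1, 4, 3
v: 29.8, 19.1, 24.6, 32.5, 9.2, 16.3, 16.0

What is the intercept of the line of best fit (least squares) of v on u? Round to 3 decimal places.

5.944

n = 7, Σx = 36, Σy = 147.5, Σxy = 896.4, Σx² = 232
Sxx = Σx² − (Σx)²/n = 232 − 185.142857 = 46.857143
Sxy = Σxy − (Σx)(Σy)/n = 896.4 − 758.571429 = 137.828571
b = Sxy/Sxx = 137.828571/46.857143 = 2.941463
a = ȳ − b·x̄ = 21.071429 − 2.941463·5.142857 = 5.943902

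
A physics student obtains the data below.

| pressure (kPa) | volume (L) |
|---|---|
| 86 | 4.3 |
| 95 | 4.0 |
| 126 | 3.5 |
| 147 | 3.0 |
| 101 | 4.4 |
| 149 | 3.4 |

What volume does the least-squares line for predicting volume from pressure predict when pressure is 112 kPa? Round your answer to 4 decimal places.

3.8659

n = 6, Σx = 704, Σy = 22.6, Σxy = 2582.8, Σx² = 86308
Sxx = Σx² − (Σx)²/n = 86308 − 82602.666667 = 3705.333333
Sxy = Σxy − (Σx)(Σy)/n = 2582.8 − 2651.733333 = -68.933333
b = Sxy/Sxx = -68.933333/3705.333333 = -0.018604
a = ȳ − b·x̄ = 3.766667 − (-0.018604)·117.333333 = 5.949514
ŷ(112) = a + b·112 = 5.949514 + (-0.018604)·112 = 3.865887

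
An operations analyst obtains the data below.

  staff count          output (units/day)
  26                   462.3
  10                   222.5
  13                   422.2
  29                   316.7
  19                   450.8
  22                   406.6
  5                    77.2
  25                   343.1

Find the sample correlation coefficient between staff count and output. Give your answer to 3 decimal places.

n = 8, Σx = 149, Σy = 2701.4, Σxy = 55391.6, Σx² = 3281, Σy² = 1034000.92
Sxx = Σx² − (Σx)²/n = 3281 − 2775.125 = 505.875
Sxy = Σxy − (Σx)(Σy)/n = 55391.6 − 50313.575 = 5078.025
Syy = Σy² − (Σy)²/n = 1034000.92 − 912195.245 = 121805.675
r = Sxy/√(Sxx·Syy) = 5078.025/√(61618445.840625) = 5078.025/7849.741769 = 0.646903

0.647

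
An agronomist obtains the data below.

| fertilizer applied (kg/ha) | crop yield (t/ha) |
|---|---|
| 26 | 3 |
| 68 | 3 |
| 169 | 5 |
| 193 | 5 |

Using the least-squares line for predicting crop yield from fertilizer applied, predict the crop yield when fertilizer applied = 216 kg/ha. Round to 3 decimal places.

5.429

n = 4, Σx = 456, Σy = 16, Σxy = 2092, Σx² = 71110
Sxx = Σx² − (Σx)²/n = 71110 − 51984 = 19126
Sxy = Σxy − (Σx)(Σy)/n = 2092 − 1824 = 268
b = Sxy/Sxx = 268/19126 = 0.014012
a = ȳ − b·x̄ = 4 − 0.014012·114 = 2.402593
ŷ(216) = a + b·216 = 2.402593 + 0.014012·216 = 5.429259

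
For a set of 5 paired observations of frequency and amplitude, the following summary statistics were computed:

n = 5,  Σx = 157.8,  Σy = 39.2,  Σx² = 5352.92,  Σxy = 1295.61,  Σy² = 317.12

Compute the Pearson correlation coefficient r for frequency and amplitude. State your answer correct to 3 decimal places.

0.968

Sxx = Σx² − (Σx)²/n = 5352.92 − 4980.168 = 372.752
Sxy = Σxy − (Σx)(Σy)/n = 1295.61 − 1237.152 = 58.458
Syy = Σy² − (Σy)²/n = 317.12 − 307.328 = 9.792
r = Sxy/√(Sxx·Syy) = 58.458/√(3649.987584) = 58.458/60.415127 = 0.967605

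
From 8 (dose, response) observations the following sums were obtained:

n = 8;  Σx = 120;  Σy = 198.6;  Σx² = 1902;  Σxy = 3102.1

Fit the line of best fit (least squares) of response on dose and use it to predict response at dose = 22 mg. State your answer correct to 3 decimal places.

Sxx = Σx² − (Σx)²/n = 1902 − 1800 = 102
Sxy = Σxy − (Σx)(Σy)/n = 3102.1 − 2979 = 123.1
b = Sxy/Sxx = 123.1/102 = 1.206863
a = ȳ − b·x̄ = 24.825 − 1.206863·15 = 6.722059
ŷ(22) = a + b·22 = 6.722059 + 1.206863·22 = 33.273039

33.273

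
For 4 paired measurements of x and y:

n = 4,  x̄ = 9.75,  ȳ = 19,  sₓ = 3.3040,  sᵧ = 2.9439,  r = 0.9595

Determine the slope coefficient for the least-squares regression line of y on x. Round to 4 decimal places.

b = r · sᵧ/sₓ = 0.9595 · 2.9439/3.304 = 0.854925

0.8549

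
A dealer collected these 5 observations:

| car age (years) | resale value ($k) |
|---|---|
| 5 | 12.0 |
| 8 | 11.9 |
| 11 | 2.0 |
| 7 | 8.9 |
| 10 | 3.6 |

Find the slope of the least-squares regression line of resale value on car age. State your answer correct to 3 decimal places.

n = 5, Σx = 41, Σy = 38.4, Σxy = 275.5, Σx² = 359
Sxx = Σx² − (Σx)²/n = 359 − 336.2 = 22.8
Sxy = Σxy − (Σx)(Σy)/n = 275.5 − 314.88 = -39.38
b = Sxy/Sxx = -39.38/22.8 = -1.727193

-1.727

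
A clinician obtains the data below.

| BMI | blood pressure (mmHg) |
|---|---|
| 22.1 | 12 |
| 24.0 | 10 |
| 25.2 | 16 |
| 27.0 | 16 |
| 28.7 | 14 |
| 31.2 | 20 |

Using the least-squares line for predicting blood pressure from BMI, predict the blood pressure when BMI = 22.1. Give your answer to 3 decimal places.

n = 6, Σx = 158.2, Σy = 88, Σxy = 2366.2, Σx² = 4225.58
Sxx = Σx² − (Σx)²/n = 4225.58 − 4171.206667 = 54.373333
Sxy = Σxy − (Σx)(Σy)/n = 2366.2 − 2320.266667 = 45.933333
b = Sxy/Sxx = 45.933333/54.373333 = 0.844777
a = ȳ − b·x̄ = 14.666667 − 0.844777·26.366667 = -7.607283
ŷ(22.1) = a + b·22.1 = -7.607283 + 0.844777·22.1 = 11.062285

11.062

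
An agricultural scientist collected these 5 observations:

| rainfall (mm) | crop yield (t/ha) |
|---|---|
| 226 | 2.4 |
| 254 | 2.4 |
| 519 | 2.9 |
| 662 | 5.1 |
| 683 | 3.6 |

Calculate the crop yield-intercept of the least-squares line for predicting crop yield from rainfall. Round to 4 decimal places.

n = 5, Σx = 2344, Σy = 16.4, Σxy = 8492.1, Σx² = 1289686
Sxx = Σx² − (Σx)²/n = 1289686 − 1098867.2 = 190818.8
Sxy = Σxy − (Σx)(Σy)/n = 8492.1 − 7688.32 = 803.78
b = Sxy/Sxx = 803.78/190818.8 = 0.004212
a = ȳ − b·x̄ = 3.28 − 0.004212·468.8 = 1.305289

1.3053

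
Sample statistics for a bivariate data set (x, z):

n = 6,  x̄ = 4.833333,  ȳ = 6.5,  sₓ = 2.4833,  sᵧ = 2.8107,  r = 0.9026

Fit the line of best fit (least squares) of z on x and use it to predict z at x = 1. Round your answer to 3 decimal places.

2.584

b = r · sᵧ/sₓ = 0.9026 · 2.8107/2.4833 = 1.021599
a = ȳ − b·x̄ = 6.5 − 1.021599·4.833333 = 1.562270
ŷ(1) = a + b·1 = 1.562270 + 1.021599·1 = 2.583869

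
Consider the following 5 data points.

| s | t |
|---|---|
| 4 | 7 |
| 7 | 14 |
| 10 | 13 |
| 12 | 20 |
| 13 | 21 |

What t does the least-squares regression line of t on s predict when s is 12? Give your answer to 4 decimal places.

n = 5, Σx = 46, Σy = 75, Σxy = 769, Σx² = 478
Sxx = Σx² − (Σx)²/n = 478 − 423.2 = 54.8
Sxy = Σxy − (Σx)(Σy)/n = 769 − 690 = 79
b = Sxy/Sxx = 79/54.8 = 1.441606
a = ȳ − b·x̄ = 15 − 1.441606·9.2 = 1.737226
ŷ(12) = a + b·12 = 1.737226 + 1.441606·12 = 19.036496

19.0365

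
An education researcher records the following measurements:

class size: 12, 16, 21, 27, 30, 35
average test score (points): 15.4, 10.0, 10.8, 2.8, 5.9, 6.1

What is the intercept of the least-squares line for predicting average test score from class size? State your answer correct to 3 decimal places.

n = 6, Σx = 141, Σy = 51, Σxy = 1037.7, Σx² = 3695
Sxx = Σx² − (Σx)²/n = 3695 − 3313.5 = 381.5
Sxy = Σxy − (Σx)(Σy)/n = 1037.7 − 1198.5 = -160.8
b = Sxy/Sxx = -160.8/381.5 = -0.421494
a = ȳ − b·x̄ = 8.5 − (-0.421494)·23.5 = 18.405111

18.405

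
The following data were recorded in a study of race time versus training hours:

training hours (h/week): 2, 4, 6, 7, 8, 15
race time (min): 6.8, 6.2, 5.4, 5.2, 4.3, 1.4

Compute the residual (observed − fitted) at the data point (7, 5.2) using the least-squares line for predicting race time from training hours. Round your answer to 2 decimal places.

0.32

n = 6, Σx = 42, Σy = 29.3, Σxy = 162.6, Σx² = 394
Sxx = Σx² − (Σx)²/n = 394 − 294 = 100
Sxy = Σxy − (Σx)(Σy)/n = 162.6 − 205.1 = -42.5
b = Sxy/Sxx = -42.5/100 = -0.425
a = ȳ − b·x̄ = 4.883333 − (-0.425)·7 = 7.858333
ŷ(7) = 7.858333 + (-0.425)·7 = 4.883333
residual = y − ŷ = 5.2 − 4.883333 = 0.316667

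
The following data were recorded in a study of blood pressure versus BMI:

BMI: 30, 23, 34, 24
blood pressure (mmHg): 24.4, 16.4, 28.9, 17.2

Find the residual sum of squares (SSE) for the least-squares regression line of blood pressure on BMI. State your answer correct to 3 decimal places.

n = 4, Σx = 111, Σy = 86.9, Σxy = 2504.6, Σx² = 3161, Σy² = 1995.37
Sxx = Σx² − (Σx)²/n = 3161 − 3080.25 = 80.75
Sxy = Σxy − (Σx)(Σy)/n = 2504.6 − 2411.475 = 93.125
Syy = Σy² − (Σy)²/n = 1995.37 − 1887.9025 = 107.4675
b = Sxy/Sxx = 93.125/80.75 = 1.153251
SSE = Syy − b·Sxy = 107.4675 − 1.153251·93.125 = 0.071022

0.071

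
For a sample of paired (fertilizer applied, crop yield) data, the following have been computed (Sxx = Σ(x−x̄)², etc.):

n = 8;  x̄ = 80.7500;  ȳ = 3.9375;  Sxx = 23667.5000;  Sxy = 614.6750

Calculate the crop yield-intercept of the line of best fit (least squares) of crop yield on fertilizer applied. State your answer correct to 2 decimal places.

1.84

b = Sxy/Sxx = 614.675/23667.5 = 0.025971
a = ȳ − b·x̄ = 3.9375 − 0.025971·80.75 = 1.840320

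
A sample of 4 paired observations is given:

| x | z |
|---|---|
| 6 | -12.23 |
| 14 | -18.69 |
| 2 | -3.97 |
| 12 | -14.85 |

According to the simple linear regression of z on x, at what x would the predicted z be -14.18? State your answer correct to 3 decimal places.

10.114

n = 4, Σx = 34, Σy = -49.74, Σxy = -521.18, Σx² = 380
Sxx = Σx² − (Σx)²/n = 380 − 289 = 91
Sxy = Σxy − (Σx)(Σy)/n = -521.18 − (-422.79) = -98.39
b = Sxy/Sxx = -98.39/91 = -1.081209
a = ȳ − b·x̄ = -12.435 − (-1.081209)·8.5 = -3.244725
Set a + b·x = -14.18: x = (-14.18 − (-3.244725)) / (-1.081209) = 10.113934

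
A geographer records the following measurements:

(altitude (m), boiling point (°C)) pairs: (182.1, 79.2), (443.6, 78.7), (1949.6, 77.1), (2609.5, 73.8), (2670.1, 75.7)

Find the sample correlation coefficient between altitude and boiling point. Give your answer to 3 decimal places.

-0.922

n = 5, Σx = 7854.9, Σy = 384.5, Σxy = 594355.47, Σx² = 17969805.79, Σy² = 29587.67
Sxx = Σx² − (Σx)²/n = 17969805.79 − 12339890.802 = 5629914.988
Sxy = Σxy − (Σx)(Σy)/n = 594355.47 − 604041.81 = -9686.34
Syy = Σy² − (Σy)²/n = 29587.67 − 29568.05 = 19.62
r = Sxy/√(Sxx·Syy) = -9686.34/√(110458932.06456) = -9686.34/10509.944437 = -0.921636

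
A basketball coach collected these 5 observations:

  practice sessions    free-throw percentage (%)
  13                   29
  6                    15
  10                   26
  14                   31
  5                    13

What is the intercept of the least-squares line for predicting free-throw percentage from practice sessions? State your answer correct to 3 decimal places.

n = 5, Σx = 48, Σy = 114, Σxy = 1226, Σx² = 526
Sxx = Σx² − (Σx)²/n = 526 − 460.8 = 65.2
Sxy = Σxy − (Σx)(Σy)/n = 1226 − 1094.4 = 131.6
b = Sxy/Sxx = 131.6/65.2 = 2.018405
a = ȳ − b·x̄ = 22.8 − 2.018405·9.6 = 3.423313

3.423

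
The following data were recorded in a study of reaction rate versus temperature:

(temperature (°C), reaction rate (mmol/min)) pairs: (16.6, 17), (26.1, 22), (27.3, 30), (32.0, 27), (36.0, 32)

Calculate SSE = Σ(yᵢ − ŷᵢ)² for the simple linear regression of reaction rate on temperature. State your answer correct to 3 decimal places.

31.250

n = 5, Σx = 138, Σy = 128, Σxy = 3691.4, Σx² = 4022.06, Σy² = 3426
Sxx = Σx² − (Σx)²/n = 4022.06 − 3808.8 = 213.26
Sxy = Σxy − (Σx)(Σy)/n = 3691.4 − 3532.8 = 158.6
Syy = Σy² − (Σy)²/n = 3426 − 3276.8 = 149.2
b = Sxy/Sxx = 158.6/213.26 = 0.743693
SSE = Syy − b·Sxy = 149.2 − 0.743693·158.6 = 31.250267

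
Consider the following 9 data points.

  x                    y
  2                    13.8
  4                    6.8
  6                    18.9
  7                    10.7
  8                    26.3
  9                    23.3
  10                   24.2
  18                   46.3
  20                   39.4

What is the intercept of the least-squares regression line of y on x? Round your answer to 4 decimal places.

4.9745

n = 9, Σx = 84, Σy = 209.7, Σxy = 2526.6, Σx² = 1074
Sxx = Σx² − (Σx)²/n = 1074 − 784 = 290
Sxy = Σxy − (Σx)(Σy)/n = 2526.6 − 1957.2 = 569.4
b = Sxy/Sxx = 569.4/290 = 1.963448
a = ȳ − b·x̄ = 23.3 − 1.963448·9.333333 = 4.974483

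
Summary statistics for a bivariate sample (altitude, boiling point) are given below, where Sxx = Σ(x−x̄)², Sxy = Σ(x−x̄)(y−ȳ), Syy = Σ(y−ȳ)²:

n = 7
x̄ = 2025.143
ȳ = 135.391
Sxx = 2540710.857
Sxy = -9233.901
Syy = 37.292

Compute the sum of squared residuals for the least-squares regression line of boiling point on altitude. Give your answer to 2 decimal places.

3.73

b = Sxy/Sxx = -9233.901/2540710.857 = -0.003634
SSE = Syy − b·Sxy = 37.292 − (-0.003634)·(-9233.901) = 3.732523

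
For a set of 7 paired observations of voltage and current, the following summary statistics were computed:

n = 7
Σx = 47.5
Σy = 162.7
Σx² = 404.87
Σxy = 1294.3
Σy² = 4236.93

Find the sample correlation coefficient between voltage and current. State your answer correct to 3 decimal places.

0.981

Sxx = Σx² − (Σx)²/n = 404.87 − 322.321429 = 82.548571
Sxy = Σxy − (Σx)(Σy)/n = 1294.3 − 1104.035714 = 190.264286
Syy = Σy² − (Σy)²/n = 4236.93 − 3781.612857 = 455.317143
r = Sxy/√(Sxx·Syy) = 190.264286/√(37585.779690) = 190.264286/193.870523 = 0.981399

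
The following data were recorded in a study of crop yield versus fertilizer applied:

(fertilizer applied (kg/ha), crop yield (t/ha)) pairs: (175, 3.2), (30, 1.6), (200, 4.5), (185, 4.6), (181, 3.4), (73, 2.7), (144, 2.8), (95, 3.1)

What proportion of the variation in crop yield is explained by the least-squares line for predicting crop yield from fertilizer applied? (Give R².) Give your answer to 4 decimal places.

0.7331

n = 8, Σx = 1083, Σy = 25.9, Σxy = 3869.2, Σx² = 173601, Σy² = 90.51
Sxx = Σx² − (Σx)²/n = 173601 − 146611.125 = 26989.875
Sxy = Σxy − (Σx)(Σy)/n = 3869.2 − 3506.2125 = 362.9875
Syy = Σy² − (Σy)²/n = 90.51 − 83.85125 = 6.65875
R² = Sxy²/(Sxx·Syy) = (362.9875)²/(26989.875·6.65875) = 0.733145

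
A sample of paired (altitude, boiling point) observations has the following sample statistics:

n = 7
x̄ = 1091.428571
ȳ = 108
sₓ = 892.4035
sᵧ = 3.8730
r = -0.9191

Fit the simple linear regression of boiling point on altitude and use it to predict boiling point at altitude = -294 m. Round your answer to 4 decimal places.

b = r · sᵧ/sₓ = -0.9191 · 3.873/892.4035 = -0.003989
a = ȳ − b·x̄ = 108 − (-0.003989)·1091.428571 = 112.353558
ŷ(-294) = a + b·-294 = 112.353558 + (-0.003989)·(-294) = 113.526283

113.5263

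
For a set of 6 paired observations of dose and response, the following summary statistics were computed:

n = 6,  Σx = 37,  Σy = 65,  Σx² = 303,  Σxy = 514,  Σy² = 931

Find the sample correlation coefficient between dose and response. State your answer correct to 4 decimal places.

0.8686

Sxx = Σx² − (Σx)²/n = 303 − 228.166667 = 74.833333
Sxy = Σxy − (Σx)(Σy)/n = 514 − 400.833333 = 113.166667
Syy = Σy² − (Σy)²/n = 931 − 704.166667 = 226.833333
r = Sxy/√(Sxx·Syy) = 113.166667/√(16974.694444) = 113.166667/130.286970 = 0.868595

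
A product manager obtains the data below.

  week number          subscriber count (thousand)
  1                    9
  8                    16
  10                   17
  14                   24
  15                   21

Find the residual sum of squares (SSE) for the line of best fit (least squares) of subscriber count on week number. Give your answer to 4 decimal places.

n = 5, Σx = 48, Σy = 87, Σxy = 958, Σx² = 586, Σy² = 1643
Sxx = Σx² − (Σx)²/n = 586 − 460.8 = 125.2
Sxy = Σxy − (Σx)(Σy)/n = 958 − 835.2 = 122.8
Syy = Σy² − (Σy)²/n = 1643 − 1513.8 = 129.2
b = Sxy/Sxx = 122.8/125.2 = 0.980831
SSE = Syy − b·Sxy = 129.2 − 0.980831·122.8 = 8.753994

8.7540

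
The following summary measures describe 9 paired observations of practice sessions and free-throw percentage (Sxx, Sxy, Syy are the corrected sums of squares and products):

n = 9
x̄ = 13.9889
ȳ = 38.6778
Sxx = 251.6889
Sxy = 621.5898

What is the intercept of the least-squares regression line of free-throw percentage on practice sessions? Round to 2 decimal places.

b = Sxy/Sxx = 621.5898/251.6889 = 2.469675
a = ȳ − b·x̄ = 38.6778 − 2.469675·13.9889 = 4.129763

4.13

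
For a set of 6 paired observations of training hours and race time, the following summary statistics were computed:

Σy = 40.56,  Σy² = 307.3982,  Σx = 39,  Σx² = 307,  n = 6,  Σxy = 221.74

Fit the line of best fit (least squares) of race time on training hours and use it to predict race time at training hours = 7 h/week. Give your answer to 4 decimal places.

6.3684

Sxx = Σx² − (Σx)²/n = 307 − 253.5 = 53.5
Sxy = Σxy − (Σx)(Σy)/n = 221.74 − 263.64 = -41.9
b = Sxy/Sxx = -41.9/53.5 = -0.783178
a = ȳ − b·x̄ = 6.76 − (-0.783178)·6.5 = 11.850654
ŷ(7) = a + b·7 = 11.850654 + (-0.783178)·7 = 6.368411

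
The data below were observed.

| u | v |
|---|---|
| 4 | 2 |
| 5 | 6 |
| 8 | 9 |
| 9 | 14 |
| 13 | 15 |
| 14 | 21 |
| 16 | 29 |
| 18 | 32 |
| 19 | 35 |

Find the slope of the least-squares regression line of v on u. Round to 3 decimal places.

n = 9, Σx = 106, Σy = 163, Σxy = 2430, Σx² = 1492
Sxx = Σx² − (Σx)²/n = 1492 − 1248.444444 = 243.555556
Sxy = Σxy − (Σx)(Σy)/n = 2430 − 1919.777778 = 510.222222
b = Sxy/Sxx = 510.222222/243.555556 = 2.094891

2.095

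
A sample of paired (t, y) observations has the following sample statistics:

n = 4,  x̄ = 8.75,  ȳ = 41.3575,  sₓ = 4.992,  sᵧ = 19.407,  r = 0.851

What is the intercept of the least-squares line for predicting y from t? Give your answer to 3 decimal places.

b = r · sᵧ/sₓ = 0.851 · 19.407/4.992 = 3.308365
a = ȳ − b·x̄ = 41.3575 − 3.308365·8.75 = 12.409308

12.409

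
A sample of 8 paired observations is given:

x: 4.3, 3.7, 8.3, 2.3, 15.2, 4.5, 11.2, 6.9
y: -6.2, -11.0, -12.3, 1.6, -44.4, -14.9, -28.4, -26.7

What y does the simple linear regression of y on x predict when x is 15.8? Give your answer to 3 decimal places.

n = 8, Σx = 56.4, Σy = -142.3, Σxy = -1410.01, Σx² = 530.7
Sxx = Σx² − (Σx)²/n = 530.7 − 397.62 = 133.08
Sxy = Σxy − (Σx)(Σy)/n = -1410.01 − (-1003.215) = -406.795
b = Sxy/Sxx = -406.795/133.08 = -3.056770
a = ȳ − b·x̄ = -17.7875 − (-3.056770)·7.05 = 3.762731
ŷ(15.8) = a + b·15.8 = 3.762731 + (-3.056770)·15.8 = -44.534241

-44.534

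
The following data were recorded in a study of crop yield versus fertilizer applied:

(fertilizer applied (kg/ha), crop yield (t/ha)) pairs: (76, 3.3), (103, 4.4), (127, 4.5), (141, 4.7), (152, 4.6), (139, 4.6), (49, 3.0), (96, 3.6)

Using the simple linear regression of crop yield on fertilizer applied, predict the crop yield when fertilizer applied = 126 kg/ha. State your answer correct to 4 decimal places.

n = 8, Σx = 883, Σy = 32.7, Σxy = 3769.4, Σx² = 106437
Sxx = Σx² − (Σx)²/n = 106437 − 97461.125 = 8975.875
Sxy = Σxy − (Σx)(Σy)/n = 3769.4 − 3609.2625 = 160.1375
b = Sxy/Sxx = 160.1375/8975.875 = 0.017841
a = ȳ − b·x̄ = 4.0875 − 0.017841·110.375 = 2.118313
ŷ(126) = a + b·126 = 2.118313 + 0.017841·126 = 4.366264

4.3663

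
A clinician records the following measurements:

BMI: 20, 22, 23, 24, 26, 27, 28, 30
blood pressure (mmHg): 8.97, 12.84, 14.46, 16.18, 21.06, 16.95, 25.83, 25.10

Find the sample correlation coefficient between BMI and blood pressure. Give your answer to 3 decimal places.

0.936

n = 8, Σx = 200, Σy = 141.39, Σxy = 3664.23, Σx² = 5078, Σy² = 2744.2355
Sxx = Σx² − (Σx)²/n = 5078 − 5000 = 78
Sxy = Σxy − (Σx)(Σy)/n = 3664.23 − 3534.75 = 129.48
Syy = Σy² − (Σy)²/n = 2744.2355 − 2498.891512 = 245.343987
r = Sxy/√(Sxx·Syy) = 129.48/√(19136.831025) = 129.48/138.335935 = 0.935982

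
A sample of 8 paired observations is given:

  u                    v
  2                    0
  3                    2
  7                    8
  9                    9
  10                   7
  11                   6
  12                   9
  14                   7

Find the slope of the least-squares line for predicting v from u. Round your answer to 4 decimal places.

0.6111

n = 8, Σx = 68, Σy = 48, Σxy = 485, Σx² = 704
Sxx = Σx² − (Σx)²/n = 704 − 578 = 126
Sxy = Σxy − (Σx)(Σy)/n = 485 − 408 = 77
b = Sxy/Sxx = 77/126 = 0.611111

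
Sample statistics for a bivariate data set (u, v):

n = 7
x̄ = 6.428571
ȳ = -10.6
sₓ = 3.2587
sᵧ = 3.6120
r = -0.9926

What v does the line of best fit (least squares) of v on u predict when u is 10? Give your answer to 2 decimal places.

-14.53

b = r · sᵧ/sₓ = -0.9926 · 3.612/3.2587 = -1.100215
a = ȳ − b·x̄ = -10.6 − (-1.100215)·6.428571 = -3.527189
ŷ(10) = a + b·10 = -3.527189 + (-1.100215)·10 = -14.529340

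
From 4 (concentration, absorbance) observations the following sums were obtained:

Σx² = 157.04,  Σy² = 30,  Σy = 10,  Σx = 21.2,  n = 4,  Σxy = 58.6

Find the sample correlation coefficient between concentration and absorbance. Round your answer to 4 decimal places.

Sxx = Σx² − (Σx)²/n = 157.04 − 112.36 = 44.68
Sxy = Σxy − (Σx)(Σy)/n = 58.6 − 53 = 5.6
Syy = Σy² − (Σy)²/n = 30 − 25 = 5
r = Sxy/√(Sxx·Syy) = 5.6/√(223.4) = 5.6/14.946572 = 0.374668

0.3747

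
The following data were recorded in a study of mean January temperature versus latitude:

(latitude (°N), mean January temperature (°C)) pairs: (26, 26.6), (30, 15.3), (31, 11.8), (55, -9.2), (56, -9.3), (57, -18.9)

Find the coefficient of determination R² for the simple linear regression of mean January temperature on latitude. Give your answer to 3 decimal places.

0.944

n = 6, Σx = 255, Σy = 16.3, Σxy = -587.7, Σx² = 11947, Σy² = 1609.23
Sxx = Σx² − (Σx)²/n = 11947 − 10837.5 = 1109.5
Sxy = Σxy − (Σx)(Σy)/n = -587.7 − 692.75 = -1280.45
Syy = Σy² − (Σy)²/n = 1609.23 − 44.281667 = 1564.948333
R² = Sxy²/(Sxx·Syy) = (-1280.45)²/(1109.5·1564.948333) = 0.944274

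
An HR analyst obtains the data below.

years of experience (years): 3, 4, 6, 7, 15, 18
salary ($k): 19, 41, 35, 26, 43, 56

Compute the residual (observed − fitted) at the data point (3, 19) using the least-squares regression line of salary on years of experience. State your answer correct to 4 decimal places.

n = 6, Σx = 53, Σy = 220, Σxy = 2266, Σx² = 659
Sxx = Σx² − (Σx)²/n = 659 − 468.166667 = 190.833333
Sxy = Σxy − (Σx)(Σy)/n = 2266 − 1943.333333 = 322.666667
b = Sxy/Sxx = 322.666667/190.833333 = 1.690830
a = ȳ − b·x̄ = 36.666667 − 1.690830·8.833333 = 21.731004
ŷ(3) = 21.731004 + 1.690830·3 = 26.803493
residual = y − ŷ = 19 − 26.803493 = -7.803493

-7.8035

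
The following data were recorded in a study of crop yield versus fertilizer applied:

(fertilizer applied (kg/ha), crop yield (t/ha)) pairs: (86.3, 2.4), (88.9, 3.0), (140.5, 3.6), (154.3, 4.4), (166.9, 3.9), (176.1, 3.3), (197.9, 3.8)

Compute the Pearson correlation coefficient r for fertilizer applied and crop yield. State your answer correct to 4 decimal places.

n = 7, Σx = 1010.9, Σy = 24.4, Σxy = 3642.6, Σx² = 156930.87, Σy² = 87.62
Sxx = Σx² − (Σx)²/n = 156930.87 − 145988.401429 = 10942.468571
Sxy = Σxy − (Σx)(Σy)/n = 3642.6 − 3523.708571 = 118.891429
Syy = Σy² − (Σy)²/n = 87.62 − 85.051429 = 2.568571
r = Sxy/√(Sxx·Syy) = 118.891429/√(28106.512131) = 118.891429/167.649969 = 0.709165

0.7092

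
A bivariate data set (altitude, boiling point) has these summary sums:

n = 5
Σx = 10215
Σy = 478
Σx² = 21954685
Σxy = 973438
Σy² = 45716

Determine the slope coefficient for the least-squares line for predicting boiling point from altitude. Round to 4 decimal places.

Sxx = Σx² − (Σx)²/n = 21954685 − 20869245 = 1085440
Sxy = Σxy − (Σx)(Σy)/n = 973438 − 976554 = -3116
b = Sxy/Sxx = -3116/1085440 = -0.002871

-0.0029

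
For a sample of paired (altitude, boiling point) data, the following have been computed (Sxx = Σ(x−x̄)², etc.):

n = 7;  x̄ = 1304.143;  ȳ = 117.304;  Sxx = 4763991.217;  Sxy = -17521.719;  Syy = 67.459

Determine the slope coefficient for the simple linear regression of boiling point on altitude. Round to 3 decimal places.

-0.004

b = Sxy/Sxx = -17521.719/4763991.217 = -0.003678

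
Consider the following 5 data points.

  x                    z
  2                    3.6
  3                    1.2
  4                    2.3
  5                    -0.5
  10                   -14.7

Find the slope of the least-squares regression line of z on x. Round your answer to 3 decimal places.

-2.336

n = 5, Σx = 24, Σy = -8.1, Σxy = -129.5, Σx² = 154
Sxx = Σx² − (Σx)²/n = 154 − 115.2 = 38.8
Sxy = Σxy − (Σx)(Σy)/n = -129.5 − (-38.88) = -90.62
b = Sxy/Sxx = -90.62/38.8 = -2.335567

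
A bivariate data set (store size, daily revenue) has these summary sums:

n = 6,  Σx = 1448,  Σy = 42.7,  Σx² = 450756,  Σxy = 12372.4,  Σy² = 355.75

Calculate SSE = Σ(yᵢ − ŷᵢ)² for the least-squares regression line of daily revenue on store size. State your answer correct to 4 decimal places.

9.6749

Sxx = Σx² − (Σx)²/n = 450756 − 349450.666667 = 101305.333333
Sxy = Σxy − (Σx)(Σy)/n = 12372.4 − 10304.933333 = 2067.466667
Syy = Σy² − (Σy)²/n = 355.75 − 303.881667 = 51.868333
b = Sxy/Sxx = 2067.466667/101305.333333 = 0.020408
SSE = Syy − b·Sxy = 51.868333 − 0.020408·2067.466667 = 9.674914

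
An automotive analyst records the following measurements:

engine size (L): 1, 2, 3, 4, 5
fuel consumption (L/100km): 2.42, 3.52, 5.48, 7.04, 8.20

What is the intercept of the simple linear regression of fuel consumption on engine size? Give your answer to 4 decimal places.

0.8080

n = 5, Σx = 15, Σy = 26.66, Σxy = 95.06, Σx² = 55
Sxx = Σx² − (Σx)²/n = 55 − 45 = 10
Sxy = Σxy − (Σx)(Σy)/n = 95.06 − 79.98 = 15.08
b = Sxy/Sxx = 15.08/10 = 1.508
a = ȳ − b·x̄ = 5.332 − 1.508·3 = 0.808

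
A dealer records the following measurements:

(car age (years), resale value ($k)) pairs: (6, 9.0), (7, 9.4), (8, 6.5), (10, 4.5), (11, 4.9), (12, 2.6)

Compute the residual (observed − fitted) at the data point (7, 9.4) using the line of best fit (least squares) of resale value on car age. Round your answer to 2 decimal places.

1.09

n = 6, Σx = 54, Σy = 36.9, Σxy = 301.9, Σx² = 514
Sxx = Σx² − (Σx)²/n = 514 − 486 = 28
Sxy = Σxy − (Σx)(Σy)/n = 301.9 − 332.1 = -30.2
b = Sxy/Sxx = -30.2/28 = -1.078571
a = ȳ − b·x̄ = 6.15 − (-1.078571)·9 = 15.857143
ŷ(7) = 15.857143 + (-1.078571)·7 = 8.307143
residual = y − ŷ = 9.4 − 8.307143 = 1.092857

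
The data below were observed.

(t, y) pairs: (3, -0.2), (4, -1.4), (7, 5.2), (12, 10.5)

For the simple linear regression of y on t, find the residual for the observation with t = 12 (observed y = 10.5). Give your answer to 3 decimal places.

-0.270

n = 4, Σx = 26, Σy = 14.1, Σxy = 156.2, Σx² = 218
Sxx = Σx² − (Σx)²/n = 218 − 169 = 49
Sxy = Σxy − (Σx)(Σy)/n = 156.2 − 91.65 = 64.55
b = Sxy/Sxx = 64.55/49 = 1.317347
a = ȳ − b·x̄ = 3.525 − 1.317347·6.5 = -5.037755
ŷ(12) = -5.037755 + 1.317347·12 = 10.770408
residual = y − ŷ = 10.5 − 10.770408 = -0.270408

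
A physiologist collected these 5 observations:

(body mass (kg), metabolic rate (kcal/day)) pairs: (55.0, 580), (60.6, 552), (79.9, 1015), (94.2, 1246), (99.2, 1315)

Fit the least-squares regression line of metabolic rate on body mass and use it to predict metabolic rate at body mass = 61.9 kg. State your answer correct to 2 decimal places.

653.33

n = 5, Σx = 388.9, Σy = 4708, Σxy = 394270.9, Σx² = 31795.65
Sxx = Σx² − (Σx)²/n = 31795.65 − 30248.642 = 1547.008
Sxy = Σxy − (Σx)(Σy)/n = 394270.9 − 366188.24 = 28082.66
b = Sxy/Sxx = 28082.66/1547.008 = 18.152886
a = ȳ − b·x̄ = 941.6 − 18.152886·77.78 = -470.331480
ŷ(61.9) = a + b·61.9 = -470.331480 + 18.152886·61.9 = 653.332169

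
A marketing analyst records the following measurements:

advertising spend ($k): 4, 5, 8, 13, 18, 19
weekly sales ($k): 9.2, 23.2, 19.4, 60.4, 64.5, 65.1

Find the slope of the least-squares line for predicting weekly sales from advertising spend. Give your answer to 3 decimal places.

n = 6, Σx = 67, Σy = 241.8, Σxy = 3491.1, Σx² = 959
Sxx = Σx² − (Σx)²/n = 959 − 748.166667 = 210.833333
Sxy = Σxy − (Σx)(Σy)/n = 3491.1 − 2700.1 = 791
b = Sxy/Sxx = 791/210.833333 = 3.751779

3.752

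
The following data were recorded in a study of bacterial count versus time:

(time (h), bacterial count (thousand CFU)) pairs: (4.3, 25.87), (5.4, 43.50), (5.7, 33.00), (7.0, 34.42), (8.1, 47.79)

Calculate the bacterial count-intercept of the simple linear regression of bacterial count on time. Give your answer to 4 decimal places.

11.4348

n = 5, Σx = 30.5, Σy = 184.58, Σxy = 1162.28, Σx² = 194.75
Sxx = Σx² − (Σx)²/n = 194.75 − 186.05 = 8.7
Sxy = Σxy − (Σx)(Σy)/n = 1162.28 − 1125.938 = 36.342
b = Sxy/Sxx = 36.342/8.7 = 4.177241
a = ȳ − b·x̄ = 36.916 − 4.177241·6.1 = 11.434828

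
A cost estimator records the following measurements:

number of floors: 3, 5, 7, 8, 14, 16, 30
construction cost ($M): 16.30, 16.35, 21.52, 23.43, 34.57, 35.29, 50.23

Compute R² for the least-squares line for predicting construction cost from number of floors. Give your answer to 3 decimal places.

0.971

n = 7, Σx = 83, Σy = 197.69, Σxy = 3024.25, Σx² = 1499, Σy² = 6508.6097
Sxx = Σx² − (Σx)²/n = 1499 − 984.142857 = 514.857143
Sxy = Σxy − (Σx)(Σy)/n = 3024.25 − 2344.038571 = 680.211429
Syy = Σy² − (Σy)²/n = 6508.6097 − 5583.048014 = 925.561686
R² = Sxy²/(Sxx·Syy) = (680.211429)²/(514.857143·925.561686) = 0.970947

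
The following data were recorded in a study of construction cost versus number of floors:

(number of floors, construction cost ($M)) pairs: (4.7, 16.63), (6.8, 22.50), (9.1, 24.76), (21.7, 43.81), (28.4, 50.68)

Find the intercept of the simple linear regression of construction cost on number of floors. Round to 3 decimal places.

n = 5, Σx = 70.7, Σy = 158.38, Σxy = 2846.466, Σx² = 1428.59
Sxx = Σx² − (Σx)²/n = 1428.59 − 999.698 = 428.892
Sxy = Σxy − (Σx)(Σy)/n = 2846.466 − 2239.4932 = 606.9728
b = Sxy/Sxx = 606.9728/428.892 = 1.415211
a = ȳ − b·x̄ = 31.676 − 1.415211·14.14 = 11.664912

11.665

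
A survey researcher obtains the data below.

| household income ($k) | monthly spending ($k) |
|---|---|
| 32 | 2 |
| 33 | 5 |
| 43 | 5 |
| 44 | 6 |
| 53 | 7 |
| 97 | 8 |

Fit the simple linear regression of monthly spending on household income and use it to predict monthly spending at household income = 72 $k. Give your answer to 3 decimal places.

6.942

n = 6, Σx = 302, Σy = 33, Σxy = 1855, Σx² = 18116
Sxx = Σx² − (Σx)²/n = 18116 − 15200.666667 = 2915.333333
Sxy = Σxy − (Σx)(Σy)/n = 1855 − 1661 = 194
b = Sxy/Sxx = 194/2915.333333 = 0.066545
a = ȳ − b·x̄ = 5.5 − 0.066545·50.333333 = 2.150583
ŷ(72) = a + b·72 = 2.150583 + 0.066545·72 = 6.941802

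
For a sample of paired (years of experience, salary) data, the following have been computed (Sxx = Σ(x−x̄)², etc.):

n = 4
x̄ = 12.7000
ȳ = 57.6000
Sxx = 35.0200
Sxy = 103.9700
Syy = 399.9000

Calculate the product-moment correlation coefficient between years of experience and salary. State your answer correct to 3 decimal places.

0.879

r = Sxy/√(Sxx·Syy) = 103.97/√(14004.498) = 103.97/118.340602 = 0.878566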